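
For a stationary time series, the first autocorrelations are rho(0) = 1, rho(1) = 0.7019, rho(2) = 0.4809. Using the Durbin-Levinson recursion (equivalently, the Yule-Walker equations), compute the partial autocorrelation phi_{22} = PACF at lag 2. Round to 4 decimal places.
\phi_{22} = -0.0232

The PACF at lag k is phi_{kk}, the last component of the solution
to the Yule-Walker system G_k phi = r_k where
  (G_k)_{ij} = rho(|i - j|), (r_k)_i = rho(i), i,j = 1..k.
Equivalently, Durbin-Levinson gives phi_{kk} iteratively:
  phi_{11} = rho(1)
  phi_{kk} = [rho(k) - sum_{j=1..k-1} phi_{k-1,j} rho(k-j)]
            / [1 - sum_{j=1..k-1} phi_{k-1,j} rho(j)],
  phi_{k,j} = phi_{k-1,j} - phi_{kk} phi_{k-1,k-j},  j = 1..k-1.
Step k = 1:
  phi_11 = rho(1) = 0.7019.
Step k = 2:
  phi_22 = [rho(2) - phi_11 rho(1)] / [1 - phi_11 rho(1)] = [0.4809 - (0.7019)(0.7019)] / [1 - (0.7019)(0.7019)]
         = -0.01176361 / 0.50733639 = -0.0232.
Therefore phi_{22} = -0.0232.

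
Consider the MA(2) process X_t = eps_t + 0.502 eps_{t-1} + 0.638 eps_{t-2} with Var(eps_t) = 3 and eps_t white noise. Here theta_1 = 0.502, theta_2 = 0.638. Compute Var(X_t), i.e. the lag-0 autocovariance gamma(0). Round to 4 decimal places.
\gamma(0) = 4.9771

For an MA(q) process X_t = eps_t + sum_i theta_i eps_{t-i} with
Var(eps_t) = sigma^2, the variance is
  gamma(0) = sigma^2 * (1 + sum_i theta_i^2).
  sum_i theta_i^2 = (0.502)^2 + (0.638)^2 = 0.252004 + 0.407044 = 0.659048.
  gamma(0) = 3 * (1 + 0.659048) = 3 * 1.659048 = 4.977144, which rounds to 4.9771.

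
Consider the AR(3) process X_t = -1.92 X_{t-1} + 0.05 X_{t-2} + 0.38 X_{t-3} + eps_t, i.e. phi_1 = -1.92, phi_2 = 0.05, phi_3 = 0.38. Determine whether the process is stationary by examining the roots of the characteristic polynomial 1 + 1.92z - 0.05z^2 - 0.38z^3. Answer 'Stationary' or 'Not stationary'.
\text{Not stationary}

The AR(p) characteristic polynomial is P(z) = 1 + 1.92z - 0.05z^2 - 0.38z^3.
Stationarity requires all roots to lie outside the unit circle, i.e. |z| > 1 for every root.
Degree 3: look for a simple real root z0 first, then factor out (1 - z/z0) and solve the remaining quadratic.
Testing z0 = -2: P(-2) = 1 + (1.92)(-2) + (-0.05)(-2)^2 + (-0.38)(-2)^3
  = 1 + (-3.84) + (-0.2) + (3.04) = 0.  So z_0 = -2 is a root, |z_0| = 2.
Divide out the factor (1 + 0.5 z) = (1 - z/z0) (since 1/z0 = -0.5):
  P(z) = (1 + 0.5 z)(1 + (1.42) z + (-0.76) z^2)
  [check: z-coef 1.42 - (-0.5) = 1.92; z^2-coef -0.76 - (-0.5)(1.42) = -0.05; z^3-coef -(-0.5)(-0.76) = -0.38.]
Remaining roots from the quadratic factor 1 + (1.42) z + (-0.76) z^2:
  Set 1 + (1.42) z + (-0.76) z^2 = 0, i.e. a z^2 + b z + c = 0 with a = -0.76, b = 1.42, c = 1.
  Discriminant D = b^2 - 4ac = (1.42)^2 - 4*(-0.76)*1 = 2.0164 - (-3.04) = 5.0564.
  D >= 0, so the roots are real: z = (-b +/- sqrt(D)) / (2a) = (-1.42 +/- 2.248644) / (-1.52).
    z_1 = (-1.42 + 2.248644) / (-1.52) = -0.5452,   |z_1| = 0.5452.
    z_2 = (-1.42 - 2.248644) / (-1.52) = 2.4136,   |z_2| = 2.4136.
Moduli of all roots: 2.0000, 0.5452, 2.4136.
All moduli strictly greater than 1? No.
Verdict: Not stationary.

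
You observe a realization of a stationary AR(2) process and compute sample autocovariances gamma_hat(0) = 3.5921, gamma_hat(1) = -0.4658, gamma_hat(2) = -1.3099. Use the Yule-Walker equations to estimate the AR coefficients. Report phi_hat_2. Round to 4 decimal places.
\hat\phi_{2} = -0.3880

The Yule-Walker equations for an AR(p) process read, in matrix form,
  Gamma_p phi = r_p,   with   (Gamma_p)_{ij} = gamma(|i - j|),
                       (r_p)_i = gamma(i),   i,j = 1..p.
Substitute the sample gammas (Toeplitz matrix and right-hand side of size 2):
  Gamma_p = [[3.5921, -0.4658], [-0.4658, 3.5921]]
  r_p     = [-0.4658, -1.3099]
Written out:
  3.5921 phi_1 - 0.4658 phi_2 = -0.4658
  -0.4658 phi_1 + 3.5921 phi_2 = -1.3099
Solve by Cramer's rule:
  det = gamma(0)^2 - gamma(1)^2 = (3.5921)^2 - (-0.4658)^2 = 12.90318241 - 0.21696964 = 12.68621277
  phi_hat_1 = [gamma(1) gamma(0) - gamma(1) gamma(2)] / det = [(-0.4658)(3.5921) - (-0.4658)(-1.3099)] / 12.68621277 = -2.2833516 / 12.68621277 = -0.18
  phi_hat_2 = [gamma(0) gamma(2) - gamma(1)^2] / det = [(3.5921)(-1.3099) - (-0.4658)^2] / 12.68621277 = -4.92226143 / 12.68621277 = -0.388
So phi_hat = [-0.1800, -0.3880].
Therefore phi_hat_2 = -0.3880.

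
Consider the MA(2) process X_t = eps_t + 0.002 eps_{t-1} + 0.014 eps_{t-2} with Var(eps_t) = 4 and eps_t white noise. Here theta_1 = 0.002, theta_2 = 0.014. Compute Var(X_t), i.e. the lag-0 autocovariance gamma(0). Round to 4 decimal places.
\gamma(0) = 4.0008

For an MA(q) process X_t = eps_t + sum_i theta_i eps_{t-i} with
Var(eps_t) = sigma^2, the variance is
  gamma(0) = sigma^2 * (1 + sum_i theta_i^2).
  sum_i theta_i^2 = (0.002)^2 + (0.014)^2 = 0.000004 + 0.000196 = 0.0002.
  gamma(0) = 4 * (1 + 0.0002) = 4 * 1.0002 = 4.0008.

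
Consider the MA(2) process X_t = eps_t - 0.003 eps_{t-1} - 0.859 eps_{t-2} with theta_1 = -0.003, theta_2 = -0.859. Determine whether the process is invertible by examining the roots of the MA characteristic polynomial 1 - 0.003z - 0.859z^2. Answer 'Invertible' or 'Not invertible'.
\text{Invertible}

The MA(q) characteristic polynomial is P(z) = 1 - 0.003z - 0.859z^2.
Invertibility requires all roots to lie outside the unit circle, i.e. |z| > 1 for every root.
Set 1 + (-0.003) z + (-0.859) z^2 = 0, i.e. a z^2 + b z + c = 0 with a = -0.859, b = -0.003, c = 1.
Discriminant D = b^2 - 4ac = (-0.003)^2 - 4*(-0.859)*1 = 0.000009 - (-3.436) = 3.436009.
D >= 0, so the roots are real: z = (-b +/- sqrt(D)) / (2a) = (0.003 +/- 1.853647) / (-1.718).
  z_1 = (0.003 + 1.853647) / (-1.718) = -1.0807,   |z_1| = 1.0807.
  z_2 = (0.003 - 1.853647) / (-1.718) = 1.0772,   |z_2| = 1.0772.
Moduli of all roots: 1.0807, 1.0772.
All moduli strictly greater than 1? Yes.
Verdict: Invertible.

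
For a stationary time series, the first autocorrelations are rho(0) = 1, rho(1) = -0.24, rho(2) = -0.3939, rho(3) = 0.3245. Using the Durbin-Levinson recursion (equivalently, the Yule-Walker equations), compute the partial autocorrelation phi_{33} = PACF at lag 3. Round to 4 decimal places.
\phi_{33} = 0.0960

The PACF at lag k is phi_{kk}, the last component of the solution
to the Yule-Walker system G_k phi = r_k where
  (G_k)_{ij} = rho(|i - j|), (r_k)_i = rho(i), i,j = 1..k.
Equivalently, Durbin-Levinson gives phi_{kk} iteratively:
  phi_{11} = rho(1)
  phi_{kk} = [rho(k) - sum_{j=1..k-1} phi_{k-1,j} rho(k-j)]
            / [1 - sum_{j=1..k-1} phi_{k-1,j} rho(j)],
  phi_{k,j} = phi_{k-1,j} - phi_{kk} phi_{k-1,k-j},  j = 1..k-1.
Step k = 1:
  phi_11 = rho(1) = -0.24.
Step k = 2:
  phi_22 = [rho(2) - phi_11 rho(1)] / [1 - phi_11 rho(1)] = [-0.3939 - (-0.24)(-0.24)] / [1 - (-0.24)(-0.24)]
         = -0.4515 / 0.9424 = -0.479096.
  Update: phi_21 = phi_11 - phi_22 phi_11 = -0.24 - (-0.479096)(-0.24) = -0.354983.
Step k = 3:
  phi_33 = [rho(3) - phi_21 rho(2) - phi_22 rho(1)] / [1 - phi_21 rho(1) - phi_22 rho(2)]
    numerator   = 0.3245 - (-0.354983)(-0.3939) - (-0.479096)(-0.24) = 0.06968917
    denominator = 1 - (-0.354983)(-0.24) - (-0.479096)(-0.3939) = 0.72608819
  phi_33 = 0.06968917 / 0.72608819 = 0.096.
Therefore phi_{33} = 0.0960.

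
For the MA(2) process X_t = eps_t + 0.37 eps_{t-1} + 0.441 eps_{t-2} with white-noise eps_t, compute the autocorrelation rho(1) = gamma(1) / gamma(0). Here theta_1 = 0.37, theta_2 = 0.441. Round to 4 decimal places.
\rho(1) = 0.4005

For an MA(q) process with theta_0 = 1, the autocovariance is
  gamma(k) = sigma^2 * sum_{i=0..q-k} theta_i * theta_{i+k},
and rho(k) = gamma(k) / gamma(0). Sigma^2 cancels.
  numerator   = (1)*(0.37) + (0.37)*(0.441) = 0.53317.
  denominator = (1)^2 + (0.37)^2 + (0.441)^2 = 1.331381.
  rho(1) = 0.53317 / 1.331381 = 0.4005.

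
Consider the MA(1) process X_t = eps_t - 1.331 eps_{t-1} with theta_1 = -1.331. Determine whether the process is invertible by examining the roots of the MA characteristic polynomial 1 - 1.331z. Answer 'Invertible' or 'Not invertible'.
\text{Not invertible}

The MA(q) characteristic polynomial is P(z) = 1 - 1.331z.
Invertibility requires all roots to lie outside the unit circle, i.e. |z| > 1 for every root.
This is linear in z: 1 + (-1.331) z = 0  =>  z = -1/(-1.331) = 0.751315,  |z| = 0.751315.
Moduli of all roots: 0.7513.
All moduli strictly greater than 1? No.
Verdict: Not invertible.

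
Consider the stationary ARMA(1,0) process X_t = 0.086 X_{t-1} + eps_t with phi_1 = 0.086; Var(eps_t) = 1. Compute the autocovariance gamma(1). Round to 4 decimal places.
\gamma(1) = 0.0866

Multiply the model equation by X_{t-k} and take expectations. With theta_0 = psi_0 = 1 and psi_j the MA(infinity) weights, this gives
  gamma(k) - sum_i phi_i gamma(k-i) = c_k,
  c_k = sigma^2 * sum_{j=k..q} theta_j psi_{j-k}   (c_k = 0 for k > q),
using gamma(-m) = gamma(m).
Pure AR (q = 0): c_0 = sigma^2 = 1, c_k = 0 for k >= 1.
Equations for k = 0 and k = 1 (AR order 1):
  gamma(0) = phi_1 gamma(1) + c_0
  gamma(1) = phi_1 gamma(0) + c_1
Substituting the second into the first: gamma(0) (1 - phi_1^2) = c_0 + phi_1 c_1, so
  gamma(0) = c_0 / (1 - phi_1^2) = 1 / (1 - (0.086)^2) = 1 / 0.992604 = 1.007451.
  gamma(1) = phi_1 gamma(0) = (0.086)(1.007451) = 0.086641.
Therefore gamma(1) = 0.0866 (to 4 decimal places).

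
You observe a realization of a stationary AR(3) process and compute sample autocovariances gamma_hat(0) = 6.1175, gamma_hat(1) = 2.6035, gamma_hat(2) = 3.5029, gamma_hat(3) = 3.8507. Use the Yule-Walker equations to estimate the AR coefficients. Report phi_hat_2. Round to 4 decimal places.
\hat\phi_{2} = 0.3730

The Yule-Walker equations for an AR(p) process read, in matrix form,
  Gamma_p phi = r_p,   with   (Gamma_p)_{ij} = gamma(|i - j|),
                       (r_p)_i = gamma(i),   i,j = 1..p.
Substitute the sample gammas (Toeplitz matrix and right-hand side of size 3):
  Gamma_p = [[6.1175, 2.6035, 3.5029], [2.6035, 6.1175, 2.6035], [3.5029, 2.6035, 6.1175]]
  r_p     = [2.6035, 3.5029, 3.8507]
Written out (R1..R3):
  (R1) 6.1175 phi_1 + 2.6035 phi_2 + 3.5029 phi_3 = 2.6035
  (R2) 2.6035 phi_1 + 6.1175 phi_2 + 2.6035 phi_3 = 3.5029
  (R3) 3.5029 phi_1 + 2.6035 phi_2 + 6.1175 phi_3 = 3.8507
Gaussian elimination:
  R2 <- R2 - (2.6035/6.1175) R1 = R2 - (0.425582) R1:  5.009496 phi_2 + 1.112728 phi_3 = 2.394896
  R3 <- R3 - (3.5029/6.1175) R1 = R3 - (0.572603) R1:  1.112728 phi_2 + 4.111728 phi_3 = 2.359928
  R3 <- R3 - (1.112728/5.009496) R2 = R3 - (0.222124) R2:  3.864565 phi_3 = 1.827964
Back-substitution:
  phi_hat_3 = 1.827964 / 3.864565 = 0.473007
  phi_hat_2 = (2.394896 - (1.112728)(0.473007)) / 5.009496 = 0.373005
  phi_hat_1 = (2.6035 - (2.6035)(0.373005) - (3.5029)(0.473007)) / 6.1175 = -0.004007
So phi_hat = [-0.0040, 0.3730, 0.4730].
Therefore phi_hat_2 = 0.3730.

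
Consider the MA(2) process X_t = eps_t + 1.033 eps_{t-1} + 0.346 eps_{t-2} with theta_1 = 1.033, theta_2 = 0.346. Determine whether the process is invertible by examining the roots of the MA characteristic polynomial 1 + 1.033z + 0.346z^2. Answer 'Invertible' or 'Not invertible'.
\text{Invertible}

The MA(q) characteristic polynomial is P(z) = 1 + 1.033z + 0.346z^2.
Invertibility requires all roots to lie outside the unit circle, i.e. |z| > 1 for every root.
Set 1 + (1.033) z + (0.346) z^2 = 0, i.e. a z^2 + b z + c = 0 with a = 0.346, b = 1.033, c = 1.
Discriminant D = b^2 - 4ac = (1.033)^2 - 4*(0.346)*1 = 1.067089 - (1.384) = -0.316911.
D < 0, so the roots are the complex-conjugate pair z = (-b +/- i sqrt(-D)) / (2a) = -1.4928 +/- 0.8135i.
For a conjugate pair |z|^2 = z * conj(z) = (product of roots) = c/a = 1/(0.346) = 2.890173, so |z| = sqrt(2.890173) = 1.7001 for both roots.
Moduli of all roots: 1.7001, 1.7001.
All moduli strictly greater than 1? Yes.
Verdict: Invertible.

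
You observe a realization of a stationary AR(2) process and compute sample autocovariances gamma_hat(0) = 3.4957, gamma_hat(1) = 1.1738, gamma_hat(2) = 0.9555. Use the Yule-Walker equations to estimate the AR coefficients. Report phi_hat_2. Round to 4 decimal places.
\hat\phi_{2} = 0.1810

The Yule-Walker equations for an AR(p) process read, in matrix form,
  Gamma_p phi = r_p,   with   (Gamma_p)_{ij} = gamma(|i - j|),
                       (r_p)_i = gamma(i),   i,j = 1..p.
Substitute the sample gammas (Toeplitz matrix and right-hand side of size 2):
  Gamma_p = [[3.4957, 1.1738], [1.1738, 3.4957]]
  r_p     = [1.1738, 0.9555]
Written out:
  3.4957 phi_1 + 1.1738 phi_2 = 1.1738
  1.1738 phi_1 + 3.4957 phi_2 = 0.9555
Solve by Cramer's rule:
  det = gamma(0)^2 - gamma(1)^2 = (3.4957)^2 - (1.1738)^2 = 12.21991849 - 1.37780644 = 10.84211205
  phi_hat_1 = [gamma(1) gamma(0) - gamma(1) gamma(2)] / det = [(1.1738)(3.4957) - (1.1738)(0.9555)] / 10.84211205 = 2.98168676 / 10.84211205 = 0.275
  phi_hat_2 = [gamma(0) gamma(2) - gamma(1)^2] / det = [(3.4957)(0.9555) - (1.1738)^2] / 10.84211205 = 1.96233491 / 10.84211205 = 0.181
So phi_hat = [0.2750, 0.1810].
Therefore phi_hat_2 = 0.1810.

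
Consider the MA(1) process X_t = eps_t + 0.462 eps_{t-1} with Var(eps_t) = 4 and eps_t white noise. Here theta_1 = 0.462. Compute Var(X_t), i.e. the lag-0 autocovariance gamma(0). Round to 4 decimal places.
\gamma(0) = 4.8538

For an MA(q) process X_t = eps_t + sum_i theta_i eps_{t-i} with
Var(eps_t) = sigma^2, the variance is
  gamma(0) = sigma^2 * (1 + sum_i theta_i^2).
  sum_i theta_i^2 = (0.462)^2 = 0.213444.
  gamma(0) = 4 * (1 + 0.213444) = 4 * 1.213444 = 4.853776, which rounds to 4.8538.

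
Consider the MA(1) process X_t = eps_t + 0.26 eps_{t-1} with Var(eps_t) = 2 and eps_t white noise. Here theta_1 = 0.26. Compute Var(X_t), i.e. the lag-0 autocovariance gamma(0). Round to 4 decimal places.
\gamma(0) = 2.1352

For an MA(q) process X_t = eps_t + sum_i theta_i eps_{t-i} with
Var(eps_t) = sigma^2, the variance is
  gamma(0) = sigma^2 * (1 + sum_i theta_i^2).
  sum_i theta_i^2 = (0.26)^2 = 0.0676.
  gamma(0) = 2 * (1 + 0.0676) = 2 * 1.0676 = 2.1352.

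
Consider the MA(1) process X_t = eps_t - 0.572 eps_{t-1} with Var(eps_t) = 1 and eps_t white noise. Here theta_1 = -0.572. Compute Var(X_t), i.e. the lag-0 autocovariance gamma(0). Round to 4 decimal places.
\gamma(0) = 1.3272

For an MA(q) process X_t = eps_t + sum_i theta_i eps_{t-i} with
Var(eps_t) = sigma^2, the variance is
  gamma(0) = sigma^2 * (1 + sum_i theta_i^2).
  sum_i theta_i^2 = (-0.572)^2 = 0.327184.
  gamma(0) = 1 * (1 + 0.327184) = 1 * 1.327184 = 1.327184, which rounds to 1.3272.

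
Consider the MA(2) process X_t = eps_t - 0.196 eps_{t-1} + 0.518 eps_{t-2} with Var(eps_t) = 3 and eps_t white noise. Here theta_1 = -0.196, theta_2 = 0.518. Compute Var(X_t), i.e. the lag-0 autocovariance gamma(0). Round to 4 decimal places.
\gamma(0) = 3.9202

For an MA(q) process X_t = eps_t + sum_i theta_i eps_{t-i} with
Var(eps_t) = sigma^2, the variance is
  gamma(0) = sigma^2 * (1 + sum_i theta_i^2).
  sum_i theta_i^2 = (-0.196)^2 + (0.518)^2 = 0.038416 + 0.268324 = 0.30674.
  gamma(0) = 3 * (1 + 0.30674) = 3 * 1.30674 = 3.92022, which rounds to 3.9202.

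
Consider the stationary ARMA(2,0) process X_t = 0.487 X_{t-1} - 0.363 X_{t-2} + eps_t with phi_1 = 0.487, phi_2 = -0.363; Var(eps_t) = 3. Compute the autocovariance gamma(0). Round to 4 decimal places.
\gamma(0) = 3.9610

Multiply the model equation by X_{t-k} and take expectations. With theta_0 = psi_0 = 1 and psi_j the MA(infinity) weights, this gives
  gamma(k) - sum_i phi_i gamma(k-i) = c_k,
  c_k = sigma^2 * sum_{j=k..q} theta_j psi_{j-k}   (c_k = 0 for k > q),
using gamma(-m) = gamma(m).
Pure AR (q = 0): c_0 = sigma^2 = 3, c_k = 0 for k >= 1.
Equations for k = 0, 1, 2 (AR order 2, c_2 = 0):
  (E0) gamma(0) = phi_1 gamma(1) + phi_2 gamma(2) + c_0
  (E1) gamma(1) = phi_1 gamma(0) + phi_2 gamma(1) + c_1
  (E2) gamma(2) = phi_1 gamma(1) + phi_2 gamma(0)
From (E1): gamma(1) = A gamma(0) + B with
  A = phi_1 / (1 - phi_2) = 0.487 / 1.363 = 0.3573,   B = c_1 / (1 - phi_2) = 0 / 1.363 = 0.
Insert (E2) into (E0): gamma(0) (1 - phi_2^2) = phi_1 (1 + phi_2) gamma(1) + c_0.
  phi_1 (1 + phi_2) = (0.487)(0.637) = 0.310219,   1 - phi_2^2 = 0.868231.
Replace gamma(1) by A gamma(0) + B and collect gamma(0):
  gamma(0) [0.868231 - (0.310219)(0.3573)] = c_0 = 3
  gamma(0) * 0.75739 = 3
  gamma(0) = 3 / 0.75739 = 3.960973.
Therefore gamma(0) = 3.9610 (to 4 decimal places).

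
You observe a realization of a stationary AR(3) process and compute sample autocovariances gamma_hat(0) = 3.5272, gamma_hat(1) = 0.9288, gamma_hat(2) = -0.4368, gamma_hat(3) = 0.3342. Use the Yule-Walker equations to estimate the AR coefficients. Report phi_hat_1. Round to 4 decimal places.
\hat\phi_{1} = 0.3620

The Yule-Walker equations for an AR(p) process read, in matrix form,
  Gamma_p phi = r_p,   with   (Gamma_p)_{ij} = gamma(|i - j|),
                       (r_p)_i = gamma(i),   i,j = 1..p.
Substitute the sample gammas (Toeplitz matrix and right-hand side of size 3):
  Gamma_p = [[3.5272, 0.9288, -0.4368], [0.9288, 3.5272, 0.9288], [-0.4368, 0.9288, 3.5272]]
  r_p     = [0.9288, -0.4368, 0.3342]
Written out (R1..R3):
  (R1) 3.5272 phi_1 + 0.9288 phi_2 - 0.4368 phi_3 = 0.9288
  (R2) 0.9288 phi_1 + 3.5272 phi_2 + 0.9288 phi_3 = -0.4368
  (R3) -0.4368 phi_1 + 0.9288 phi_2 + 3.5272 phi_3 = 0.3342
Gaussian elimination:
  R2 <- R2 - (0.9288/3.5272) R1 = R2 - (0.263325) R1:  3.282624 phi_2 + 1.04382 phi_3 = -0.681376
  R3 <- R3 - (-0.4368/3.5272) R1 = R3 - (-0.123838) R1:  1.04382 phi_2 + 3.473108 phi_3 = 0.44922
  R3 <- R3 - (1.04382/3.282624) R2 = R3 - (0.317984) R2:  3.14119 phi_3 = 0.665887
Back-substitution:
  phi_hat_3 = 0.665887 / 3.14119 = 0.211986
  phi_hat_2 = (-0.681376 - (1.04382)(0.211986)) / 3.282624 = -0.274979
  phi_hat_1 = (0.9288 - (0.9288)(-0.274979) - (-0.4368)(0.211986)) / 3.5272 = 0.361986
So phi_hat = [0.3620, -0.2750, 0.2120].
Therefore phi_hat_1 = 0.3620.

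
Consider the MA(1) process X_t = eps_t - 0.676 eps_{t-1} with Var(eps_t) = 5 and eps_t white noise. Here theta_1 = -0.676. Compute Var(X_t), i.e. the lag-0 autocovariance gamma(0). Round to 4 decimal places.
\gamma(0) = 7.2849

For an MA(q) process X_t = eps_t + sum_i theta_i eps_{t-i} with
Var(eps_t) = sigma^2, the variance is
  gamma(0) = sigma^2 * (1 + sum_i theta_i^2).
  sum_i theta_i^2 = (-0.676)^2 = 0.456976.
  gamma(0) = 5 * (1 + 0.456976) = 5 * 1.456976 = 7.28488, which rounds to 7.2849.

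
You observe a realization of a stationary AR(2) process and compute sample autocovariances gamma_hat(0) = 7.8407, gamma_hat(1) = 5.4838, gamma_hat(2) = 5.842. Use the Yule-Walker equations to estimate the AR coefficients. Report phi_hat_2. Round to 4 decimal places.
\hat\phi_{2} = 0.5010

The Yule-Walker equations for an AR(p) process read, in matrix form,
  Gamma_p phi = r_p,   with   (Gamma_p)_{ij} = gamma(|i - j|),
                       (r_p)_i = gamma(i),   i,j = 1..p.
Substitute the sample gammas (Toeplitz matrix and right-hand side of size 2):
  Gamma_p = [[7.8407, 5.4838], [5.4838, 7.8407]]
  r_p     = [5.4838, 5.842]
Written out:
  7.8407 phi_1 + 5.4838 phi_2 = 5.4838
  5.4838 phi_1 + 7.8407 phi_2 = 5.842
Solve by Cramer's rule:
  det = gamma(0)^2 - gamma(1)^2 = (7.8407)^2 - (5.4838)^2 = 61.47657649 - 30.07206244 = 31.40451405
  phi_hat_1 = [gamma(1) gamma(0) - gamma(1) gamma(2)] / det = [(5.4838)(7.8407) - (5.4838)(5.842)] / 31.40451405 = 10.96047106 / 31.40451405 = 0.349
  phi_hat_2 = [gamma(0) gamma(2) - gamma(1)^2] / det = [(7.8407)(5.842) - (5.4838)^2] / 31.40451405 = 15.73330696 / 31.40451405 = 0.501
So phi_hat = [0.3490, 0.5010].
Therefore phi_hat_2 = 0.5010.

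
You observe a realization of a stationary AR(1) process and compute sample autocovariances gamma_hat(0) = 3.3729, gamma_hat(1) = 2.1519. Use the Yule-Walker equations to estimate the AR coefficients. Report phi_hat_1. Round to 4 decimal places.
\hat\phi_{1} = 0.6380

The Yule-Walker equations for an AR(p) process read, in matrix form,
  Gamma_p phi = r_p,   with   (Gamma_p)_{ij} = gamma(|i - j|),
                       (r_p)_i = gamma(i),   i,j = 1..p.
Substitute the sample gammas (Toeplitz matrix and right-hand side of size 1):
  Gamma_p = [[3.3729]]
  r_p     = [2.1519]
With p = 1 this is the single equation gamma(0) phi_1 = gamma(1):
  phi_hat_1 = gamma(1) / gamma(0) = 2.1519 / 3.3729 = 0.6380.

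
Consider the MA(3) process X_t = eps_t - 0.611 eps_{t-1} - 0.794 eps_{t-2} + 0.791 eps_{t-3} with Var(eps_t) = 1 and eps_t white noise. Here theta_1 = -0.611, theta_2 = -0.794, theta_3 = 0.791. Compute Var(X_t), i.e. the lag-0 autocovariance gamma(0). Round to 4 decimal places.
\gamma(0) = 2.6294

For an MA(q) process X_t = eps_t + sum_i theta_i eps_{t-i} with
Var(eps_t) = sigma^2, the variance is
  gamma(0) = sigma^2 * (1 + sum_i theta_i^2).
  sum_i theta_i^2 = (-0.611)^2 + (-0.794)^2 + (0.791)^2 = 0.373321 + 0.630436 + 0.625681 = 1.629438.
  gamma(0) = 1 * (1 + 1.629438) = 1 * 2.629438 = 2.629438, which rounds to 2.6294.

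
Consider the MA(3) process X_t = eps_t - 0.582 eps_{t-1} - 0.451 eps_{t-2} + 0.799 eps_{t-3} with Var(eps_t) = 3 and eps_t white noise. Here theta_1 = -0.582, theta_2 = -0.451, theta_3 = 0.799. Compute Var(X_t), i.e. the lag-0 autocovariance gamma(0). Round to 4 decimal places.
\gamma(0) = 6.5416

For an MA(q) process X_t = eps_t + sum_i theta_i eps_{t-i} with
Var(eps_t) = sigma^2, the variance is
  gamma(0) = sigma^2 * (1 + sum_i theta_i^2).
  sum_i theta_i^2 = (-0.582)^2 + (-0.451)^2 + (0.799)^2 = 0.338724 + 0.203401 + 0.638401 = 1.180526.
  gamma(0) = 3 * (1 + 1.180526) = 3 * 2.180526 = 6.541578, which rounds to 6.5416.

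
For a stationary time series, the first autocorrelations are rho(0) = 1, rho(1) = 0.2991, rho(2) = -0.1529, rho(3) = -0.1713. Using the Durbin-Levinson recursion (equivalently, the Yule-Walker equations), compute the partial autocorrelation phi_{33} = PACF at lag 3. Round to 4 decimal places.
\phi_{33} = -0.0399

The PACF at lag k is phi_{kk}, the last component of the solution
to the Yule-Walker system G_k phi = r_k where
  (G_k)_{ij} = rho(|i - j|), (r_k)_i = rho(i), i,j = 1..k.
Equivalently, Durbin-Levinson gives phi_{kk} iteratively:
  phi_{11} = rho(1)
  phi_{kk} = [rho(k) - sum_{j=1..k-1} phi_{k-1,j} rho(k-j)]
            / [1 - sum_{j=1..k-1} phi_{k-1,j} rho(j)],
  phi_{k,j} = phi_{k-1,j} - phi_{kk} phi_{k-1,k-j},  j = 1..k-1.
Step k = 1:
  phi_11 = rho(1) = 0.2991.
Step k = 2:
  phi_22 = [rho(2) - phi_11 rho(1)] / [1 - phi_11 rho(1)] = [-0.1529 - (0.2991)(0.2991)] / [1 - (0.2991)(0.2991)]
         = -0.24236081 / 0.91053919 = -0.266173.
  Update: phi_21 = phi_11 - phi_22 phi_11 = 0.2991 - (-0.266173)(0.2991) = 0.378712.
Step k = 3:
  phi_33 = [rho(3) - phi_21 rho(2) - phi_22 rho(1)] / [1 - phi_21 rho(1) - phi_22 rho(2)]
    numerator   = -0.1713 - (0.378712)(-0.1529) - (-0.266173)(0.2991) = -0.03378259
    denominator = 1 - (0.378712)(0.2991) - (-0.266173)(-0.1529) = 0.84602932
  phi_33 = -0.03378259 / 0.84602932 = -0.0399.
Therefore phi_{33} = -0.0399.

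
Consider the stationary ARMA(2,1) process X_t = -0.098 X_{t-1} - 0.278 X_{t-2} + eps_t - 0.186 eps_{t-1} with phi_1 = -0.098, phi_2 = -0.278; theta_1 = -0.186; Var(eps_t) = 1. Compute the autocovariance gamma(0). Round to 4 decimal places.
\gamma(0) = 1.1590

Multiply the model equation by X_{t-k} and take expectations. With theta_0 = psi_0 = 1 and psi_j the MA(infinity) weights, this gives
  gamma(k) - sum_i phi_i gamma(k-i) = c_k,
  c_k = sigma^2 * sum_{j=k..q} theta_j psi_{j-k}   (c_k = 0 for k > q),
using gamma(-m) = gamma(m).
psi-weights needed (psi_j = theta_j + sum_i phi_i psi_{j-i}):
  psi_1 = theta_1 + phi_1 = -0.186 + (-0.098) = -0.284
Right-hand sides:
  c_0 = sigma^2 (1 + theta_1 psi_1) = 1 * (1 + (-0.186)(-0.284)) = 1 * 1.052824 = 1.052824
  c_1 = sigma^2 theta_1 = 1 * (-0.186) = -0.186
  c_2 = 0
Equations for k = 0, 1, 2 (AR order 2, c_2 = 0):
  (E0) gamma(0) = phi_1 gamma(1) + phi_2 gamma(2) + c_0
  (E1) gamma(1) = phi_1 gamma(0) + phi_2 gamma(1) + c_1
  (E2) gamma(2) = phi_1 gamma(1) + phi_2 gamma(0)
From (E1): gamma(1) = A gamma(0) + B with
  A = phi_1 / (1 - phi_2) = -0.098 / 1.278 = -0.076682,   B = c_1 / (1 - phi_2) = -0.186 / 1.278 = -0.14554.
Insert (E2) into (E0): gamma(0) (1 - phi_2^2) = phi_1 (1 + phi_2) gamma(1) + c_0.
  phi_1 (1 + phi_2) = (-0.098)(0.722) = -0.070756,   1 - phi_2^2 = 0.922716.
Replace gamma(1) by A gamma(0) + B and collect gamma(0):
  gamma(0) [0.922716 - (-0.070756)(-0.076682)] = (-0.070756)(-0.14554) + 1.052824
  gamma(0) * 0.91729 = 1.063122
  gamma(0) = 1.063122 / 0.91729 = 1.158981.
Therefore gamma(0) = 1.1590 (to 4 decimal places).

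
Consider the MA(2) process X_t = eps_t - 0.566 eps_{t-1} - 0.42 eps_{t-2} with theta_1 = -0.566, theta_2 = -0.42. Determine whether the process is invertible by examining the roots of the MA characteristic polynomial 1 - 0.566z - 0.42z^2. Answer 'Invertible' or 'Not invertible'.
\text{Invertible}

The MA(q) characteristic polynomial is P(z) = 1 - 0.566z - 0.42z^2.
Invertibility requires all roots to lie outside the unit circle, i.e. |z| > 1 for every root.
Set 1 + (-0.566) z + (-0.42) z^2 = 0, i.e. a z^2 + b z + c = 0 with a = -0.42, b = -0.566, c = 1.
Discriminant D = b^2 - 4ac = (-0.566)^2 - 4*(-0.42)*1 = 0.320356 - (-1.68) = 2.000356.
D >= 0, so the roots are real: z = (-b +/- sqrt(D)) / (2a) = (0.566 +/- 1.414339) / (-0.84).
  z_1 = (0.566 + 1.414339) / (-0.84) = -2.3575,   |z_1| = 2.3575.
  z_2 = (0.566 - 1.414339) / (-0.84) = 1.0099,   |z_2| = 1.0099.
Moduli of all roots: 2.3575, 1.0099.
All moduli strictly greater than 1? Yes.
Verdict: Invertible.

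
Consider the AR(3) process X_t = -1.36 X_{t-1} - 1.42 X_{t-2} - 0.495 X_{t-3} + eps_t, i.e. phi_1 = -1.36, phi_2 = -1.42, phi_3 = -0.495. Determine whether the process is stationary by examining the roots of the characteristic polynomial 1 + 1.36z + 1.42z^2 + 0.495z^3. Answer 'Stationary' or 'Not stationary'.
\text{Stationary}

The AR(p) characteristic polynomial is P(z) = 1 + 1.36z + 1.42z^2 + 0.495z^3.
Stationarity requires all roots to lie outside the unit circle, i.e. |z| > 1 for every root.
Degree 3: look for a simple real root z0 first, then factor out (1 - z/z0) and solve the remaining quadratic.
Testing z0 = -2: P(-2) = 1 + (1.36)(-2) + (1.42)(-2)^2 + (0.495)(-2)^3
  = 1 + (-2.72) + (5.68) + (-3.96) = 0.  So z_0 = -2 is a root, |z_0| = 2.
Divide out the factor (1 + 0.5 z) = (1 - z/z0) (since 1/z0 = -0.5):
  P(z) = (1 + 0.5 z)(1 + (0.86) z + (0.99) z^2)
  [check: z-coef 0.86 - (-0.5) = 1.36; z^2-coef 0.99 - (-0.5)(0.86) = 1.42; z^3-coef -(-0.5)(0.99) = 0.495.]
Remaining roots from the quadratic factor 1 + (0.86) z + (0.99) z^2:
  Set 1 + (0.86) z + (0.99) z^2 = 0, i.e. a z^2 + b z + c = 0 with a = 0.99, b = 0.86, c = 1.
  Discriminant D = b^2 - 4ac = (0.86)^2 - 4*(0.99)*1 = 0.7396 - (3.96) = -3.2204.
  D < 0, so the roots are the complex-conjugate pair z = (-b +/- i sqrt(-D)) / (2a) = -0.4343 +/- 0.9063i.
  For a conjugate pair |z|^2 = z * conj(z) = (product of roots) = c/a = 1/(0.99) = 1.010101, so |z| = sqrt(1.010101) = 1.005 for both roots.
Moduli of all roots: 2.0000, 1.0050, 1.0050.
All moduli strictly greater than 1? Yes.
Verdict: Stationary.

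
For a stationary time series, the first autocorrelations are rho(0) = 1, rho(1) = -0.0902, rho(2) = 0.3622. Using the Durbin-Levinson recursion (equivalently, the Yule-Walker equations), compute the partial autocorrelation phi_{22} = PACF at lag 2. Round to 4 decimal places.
\phi_{22} = 0.3570

The PACF at lag k is phi_{kk}, the last component of the solution
to the Yule-Walker system G_k phi = r_k where
  (G_k)_{ij} = rho(|i - j|), (r_k)_i = rho(i), i,j = 1..k.
Equivalently, Durbin-Levinson gives phi_{kk} iteratively:
  phi_{11} = rho(1)
  phi_{kk} = [rho(k) - sum_{j=1..k-1} phi_{k-1,j} rho(k-j)]
            / [1 - sum_{j=1..k-1} phi_{k-1,j} rho(j)],
  phi_{k,j} = phi_{k-1,j} - phi_{kk} phi_{k-1,k-j},  j = 1..k-1.
Step k = 1:
  phi_11 = rho(1) = -0.0902.
Step k = 2:
  phi_22 = [rho(2) - phi_11 rho(1)] / [1 - phi_11 rho(1)] = [0.3622 - (-0.0902)(-0.0902)] / [1 - (-0.0902)(-0.0902)]
         = 0.35406396 / 0.99186396 = 0.357.
Therefore phi_{22} = 0.3570.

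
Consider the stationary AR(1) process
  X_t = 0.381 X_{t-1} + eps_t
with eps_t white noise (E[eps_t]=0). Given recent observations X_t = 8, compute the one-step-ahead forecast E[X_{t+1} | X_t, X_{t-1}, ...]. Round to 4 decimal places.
E[X_{t+1} \mid \mathcal F_t] = 3.0480

For an AR(p) model X_t = c + sum_i phi_i X_{t-i} + eps_t, the
one-step-ahead conditional mean is
  E[X_{t+1} | X_t, ...] = c + sum_i phi_i X_{t+1-i}.
Substitute known values:
  E[X_{t+1} | ...] = (0.381) * (8)
                   = 3.0480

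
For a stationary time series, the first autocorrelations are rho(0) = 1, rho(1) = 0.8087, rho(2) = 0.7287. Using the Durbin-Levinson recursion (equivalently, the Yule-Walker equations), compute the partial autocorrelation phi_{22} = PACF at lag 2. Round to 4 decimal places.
\phi_{22} = 0.2159

The PACF at lag k is phi_{kk}, the last component of the solution
to the Yule-Walker system G_k phi = r_k where
  (G_k)_{ij} = rho(|i - j|), (r_k)_i = rho(i), i,j = 1..k.
Equivalently, Durbin-Levinson gives phi_{kk} iteratively:
  phi_{11} = rho(1)
  phi_{kk} = [rho(k) - sum_{j=1..k-1} phi_{k-1,j} rho(k-j)]
            / [1 - sum_{j=1..k-1} phi_{k-1,j} rho(j)],
  phi_{k,j} = phi_{k-1,j} - phi_{kk} phi_{k-1,k-j},  j = 1..k-1.
Step k = 1:
  phi_11 = rho(1) = 0.8087.
Step k = 2:
  phi_22 = [rho(2) - phi_11 rho(1)] / [1 - phi_11 rho(1)] = [0.7287 - (0.8087)(0.8087)] / [1 - (0.8087)(0.8087)]
         = 0.07470431 / 0.34600431 = 0.2159.
Therefore phi_{22} = 0.2159.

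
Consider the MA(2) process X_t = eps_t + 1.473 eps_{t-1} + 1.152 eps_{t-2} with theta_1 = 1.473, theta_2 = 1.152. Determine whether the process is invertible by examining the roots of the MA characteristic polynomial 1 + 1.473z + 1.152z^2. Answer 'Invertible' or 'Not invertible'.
\text{Not invertible}

The MA(q) characteristic polynomial is P(z) = 1 + 1.473z + 1.152z^2.
Invertibility requires all roots to lie outside the unit circle, i.e. |z| > 1 for every root.
Set 1 + (1.473) z + (1.152) z^2 = 0, i.e. a z^2 + b z + c = 0 with a = 1.152, b = 1.473, c = 1.
Discriminant D = b^2 - 4ac = (1.473)^2 - 4*(1.152)*1 = 2.169729 - (4.608) = -2.438271.
D < 0, so the roots are the complex-conjugate pair z = (-b +/- i sqrt(-D)) / (2a) = -0.6393 +/- 0.6777i.
For a conjugate pair |z|^2 = z * conj(z) = (product of roots) = c/a = 1/(1.152) = 0.868056, so |z| = sqrt(0.868056) = 0.9317 for both roots.
Moduli of all roots: 0.9317, 0.9317.
All moduli strictly greater than 1? No.
Verdict: Not invertible.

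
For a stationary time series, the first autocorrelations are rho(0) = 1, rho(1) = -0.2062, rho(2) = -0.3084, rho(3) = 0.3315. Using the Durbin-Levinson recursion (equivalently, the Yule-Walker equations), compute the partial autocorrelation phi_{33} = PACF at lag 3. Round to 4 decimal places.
\phi_{33} = 0.2039

The PACF at lag k is phi_{kk}, the last component of the solution
to the Yule-Walker system G_k phi = r_k where
  (G_k)_{ij} = rho(|i - j|), (r_k)_i = rho(i), i,j = 1..k.
Equivalently, Durbin-Levinson gives phi_{kk} iteratively:
  phi_{11} = rho(1)
  phi_{kk} = [rho(k) - sum_{j=1..k-1} phi_{k-1,j} rho(k-j)]
            / [1 - sum_{j=1..k-1} phi_{k-1,j} rho(j)],
  phi_{k,j} = phi_{k-1,j} - phi_{kk} phi_{k-1,k-j},  j = 1..k-1.
Step k = 1:
  phi_11 = rho(1) = -0.2062.
Step k = 2:
  phi_22 = [rho(2) - phi_11 rho(1)] / [1 - phi_11 rho(1)] = [-0.3084 - (-0.2062)(-0.2062)] / [1 - (-0.2062)(-0.2062)]
         = -0.35091844 / 0.95748156 = -0.366502.
  Update: phi_21 = phi_11 - phi_22 phi_11 = -0.2062 - (-0.366502)(-0.2062) = -0.281773.
Step k = 3:
  phi_33 = [rho(3) - phi_21 rho(2) - phi_22 rho(1)] / [1 - phi_21 rho(1) - phi_22 rho(2)]
    numerator   = 0.3315 - (-0.281773)(-0.3084) - (-0.366502)(-0.2062) = 0.16902871
    denominator = 1 - (-0.281773)(-0.2062) - (-0.366502)(-0.3084) = 0.82886942
  phi_33 = 0.16902871 / 0.82886942 = 0.2039.
Therefore phi_{33} = 0.2039.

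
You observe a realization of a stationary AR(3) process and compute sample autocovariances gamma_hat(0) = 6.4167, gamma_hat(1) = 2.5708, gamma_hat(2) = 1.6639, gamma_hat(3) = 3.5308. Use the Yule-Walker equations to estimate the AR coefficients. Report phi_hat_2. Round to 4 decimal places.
\hat\phi_{2} = -0.0580

The Yule-Walker equations for an AR(p) process read, in matrix form,
  Gamma_p phi = r_p,   with   (Gamma_p)_{ij} = gamma(|i - j|),
                       (r_p)_i = gamma(i),   i,j = 1..p.
Substitute the sample gammas (Toeplitz matrix and right-hand side of size 3):
  Gamma_p = [[6.4167, 2.5708, 1.6639], [2.5708, 6.4167, 2.5708], [1.6639, 2.5708, 6.4167]]
  r_p     = [2.5708, 1.6639, 3.5308]
Written out (R1..R3):
  (R1) 6.4167 phi_1 + 2.5708 phi_2 + 1.6639 phi_3 = 2.5708
  (R2) 2.5708 phi_1 + 6.4167 phi_2 + 2.5708 phi_3 = 1.6639
  (R3) 1.6639 phi_1 + 2.5708 phi_2 + 6.4167 phi_3 = 3.5308
Gaussian elimination:
  R2 <- R2 - (2.5708/6.4167) R1 = R2 - (0.400642) R1:  5.386729 phi_2 + 1.904172 phi_3 = 0.633929
  R3 <- R3 - (1.6639/6.4167) R1 = R3 - (0.259308) R1:  1.904172 phi_2 + 5.985238 phi_3 = 2.864172
  R3 <- R3 - (1.904172/5.386729) R2 = R3 - (0.353493) R2:  5.312126 phi_3 = 2.640082
Back-substitution:
  phi_hat_3 = 2.640082 / 5.312126 = 0.496992
  phi_hat_2 = (0.633929 - (1.904172)(0.496992)) / 5.386729 = -0.058
  phi_hat_1 = (2.5708 - (2.5708)(-0.058) - (1.6639)(0.496992)) / 6.4167 = 0.295005
So phi_hat = [0.2950, -0.0580, 0.4970].
Therefore phi_hat_2 = -0.0580.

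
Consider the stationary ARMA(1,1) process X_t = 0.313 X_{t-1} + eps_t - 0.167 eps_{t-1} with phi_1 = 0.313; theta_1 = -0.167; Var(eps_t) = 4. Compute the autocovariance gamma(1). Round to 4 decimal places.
\gamma(1) = 0.6136

Multiply the model equation by X_{t-k} and take expectations. With theta_0 = psi_0 = 1 and psi_j the MA(infinity) weights, this gives
  gamma(k) - sum_i phi_i gamma(k-i) = c_k,
  c_k = sigma^2 * sum_{j=k..q} theta_j psi_{j-k}   (c_k = 0 for k > q),
using gamma(-m) = gamma(m).
psi-weights needed (psi_j = theta_j + sum_i phi_i psi_{j-i}):
  psi_1 = theta_1 + phi_1 = -0.167 + (0.313) = 0.146
Right-hand sides:
  c_0 = sigma^2 (1 + theta_1 psi_1) = 4 * (1 + (-0.167)(0.146)) = 4 * 0.975618 = 3.902472
  c_1 = sigma^2 theta_1 = 4 * (-0.167) = -0.668
  c_2 = 0
Equations for k = 0 and k = 1 (AR order 1):
  gamma(0) = phi_1 gamma(1) + c_0
  gamma(1) = phi_1 gamma(0) + c_1
Substituting the second into the first: gamma(0) (1 - phi_1^2) = c_0 + phi_1 c_1, so
  gamma(0) = (c_0 + phi_1 c_1) / (1 - phi_1^2) = (3.902472 + (0.313)(-0.668)) / (1 - (0.313)^2) = 3.693388 / 0.902031 = 4.094524.
  gamma(1) = phi_1 gamma(0) + c_1 = (0.313)(4.094524) + (-0.668) = 0.613586.
Therefore gamma(1) = 0.6136 (to 4 decimal places).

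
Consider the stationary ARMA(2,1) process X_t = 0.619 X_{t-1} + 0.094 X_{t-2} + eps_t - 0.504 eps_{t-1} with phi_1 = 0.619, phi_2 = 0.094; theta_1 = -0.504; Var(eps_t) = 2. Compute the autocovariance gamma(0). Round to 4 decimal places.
\gamma(0) = 2.1394

Multiply the model equation by X_{t-k} and take expectations. With theta_0 = psi_0 = 1 and psi_j the MA(infinity) weights, this gives
  gamma(k) - sum_i phi_i gamma(k-i) = c_k,
  c_k = sigma^2 * sum_{j=k..q} theta_j psi_{j-k}   (c_k = 0 for k > q),
using gamma(-m) = gamma(m).
psi-weights needed (psi_j = theta_j + sum_i phi_i psi_{j-i}):
  psi_1 = theta_1 + phi_1 = -0.504 + (0.619) = 0.115
Right-hand sides:
  c_0 = sigma^2 (1 + theta_1 psi_1) = 2 * (1 + (-0.504)(0.115)) = 2 * 0.94204 = 1.88408
  c_1 = sigma^2 theta_1 = 2 * (-0.504) = -1.008
  c_2 = 0
Equations for k = 0, 1, 2 (AR order 2, c_2 = 0):
  (E0) gamma(0) = phi_1 gamma(1) + phi_2 gamma(2) + c_0
  (E1) gamma(1) = phi_1 gamma(0) + phi_2 gamma(1) + c_1
  (E2) gamma(2) = phi_1 gamma(1) + phi_2 gamma(0)
From (E1): gamma(1) = A gamma(0) + B with
  A = phi_1 / (1 - phi_2) = 0.619 / 0.906 = 0.683223,   B = c_1 / (1 - phi_2) = -1.008 / 0.906 = -1.112583.
Insert (E2) into (E0): gamma(0) (1 - phi_2^2) = phi_1 (1 + phi_2) gamma(1) + c_0.
  phi_1 (1 + phi_2) = (0.619)(1.094) = 0.677186,   1 - phi_2^2 = 0.991164.
Replace gamma(1) by A gamma(0) + B and collect gamma(0):
  gamma(0) [0.991164 - (0.677186)(0.683223)] = (0.677186)(-1.112583) + 1.88408
  gamma(0) * 0.528495 = 1.130655
  gamma(0) = 1.130655 / 0.528495 = 2.139386.
Therefore gamma(0) = 2.1394 (to 4 decimal places).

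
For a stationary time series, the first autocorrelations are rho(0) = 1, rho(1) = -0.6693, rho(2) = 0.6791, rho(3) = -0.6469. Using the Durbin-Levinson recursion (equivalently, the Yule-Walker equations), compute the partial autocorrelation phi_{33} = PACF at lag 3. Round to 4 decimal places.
\phi_{33} = -0.2250

The PACF at lag k is phi_{kk}, the last component of the solution
to the Yule-Walker system G_k phi = r_k where
  (G_k)_{ij} = rho(|i - j|), (r_k)_i = rho(i), i,j = 1..k.
Equivalently, Durbin-Levinson gives phi_{kk} iteratively:
  phi_{11} = rho(1)
  phi_{kk} = [rho(k) - sum_{j=1..k-1} phi_{k-1,j} rho(k-j)]
            / [1 - sum_{j=1..k-1} phi_{k-1,j} rho(j)],
  phi_{k,j} = phi_{k-1,j} - phi_{kk} phi_{k-1,k-j},  j = 1..k-1.
Step k = 1:
  phi_11 = rho(1) = -0.6693.
Step k = 2:
  phi_22 = [rho(2) - phi_11 rho(1)] / [1 - phi_11 rho(1)] = [0.6791 - (-0.6693)(-0.6693)] / [1 - (-0.6693)(-0.6693)]
         = 0.23113751 / 0.55203751 = 0.418699.
  Update: phi_21 = phi_11 - phi_22 phi_11 = -0.6693 - (0.418699)(-0.6693) = -0.389065.
Step k = 3:
  phi_33 = [rho(3) - phi_21 rho(2) - phi_22 rho(1)] / [1 - phi_21 rho(1) - phi_22 rho(2)]
    numerator   = -0.6469 - (-0.389065)(0.6791) - (0.418699)(-0.6693) = -0.1024509
    denominator = 1 - (-0.389065)(-0.6693) - (0.418699)(0.6791) = 0.45526048
  phi_33 = -0.1024509 / 0.45526048 = -0.225.
Therefore phi_{33} = -0.2250.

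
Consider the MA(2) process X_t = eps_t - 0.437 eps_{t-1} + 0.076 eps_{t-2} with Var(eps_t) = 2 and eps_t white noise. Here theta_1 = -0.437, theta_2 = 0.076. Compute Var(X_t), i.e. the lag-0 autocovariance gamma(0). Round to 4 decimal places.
\gamma(0) = 2.3935

For an MA(q) process X_t = eps_t + sum_i theta_i eps_{t-i} with
Var(eps_t) = sigma^2, the variance is
  gamma(0) = sigma^2 * (1 + sum_i theta_i^2).
  sum_i theta_i^2 = (-0.437)^2 + (0.076)^2 = 0.190969 + 0.005776 = 0.196745.
  gamma(0) = 2 * (1 + 0.196745) = 2 * 1.196745 = 2.39349, which rounds to 2.3935.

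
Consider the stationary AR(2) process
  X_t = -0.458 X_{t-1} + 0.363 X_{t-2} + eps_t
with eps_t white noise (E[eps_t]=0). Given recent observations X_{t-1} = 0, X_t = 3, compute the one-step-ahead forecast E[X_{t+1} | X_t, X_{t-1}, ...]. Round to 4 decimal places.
E[X_{t+1} \mid \mathcal F_t] = -1.3740

For an AR(p) model X_t = c + sum_i phi_i X_{t-i} + eps_t, the
one-step-ahead conditional mean is
  E[X_{t+1} | X_t, ...] = c + sum_i phi_i X_{t+1-i}.
Substitute known values:
  E[X_{t+1} | ...] = (-0.458) * (3) + (0.363) * (0)
                   = -1.3740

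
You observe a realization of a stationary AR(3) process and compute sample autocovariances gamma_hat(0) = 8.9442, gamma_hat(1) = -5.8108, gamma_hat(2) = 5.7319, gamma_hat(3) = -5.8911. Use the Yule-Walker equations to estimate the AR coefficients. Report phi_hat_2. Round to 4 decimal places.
\hat\phi_{2} = 0.2530

The Yule-Walker equations for an AR(p) process read, in matrix form,
  Gamma_p phi = r_p,   with   (Gamma_p)_{ij} = gamma(|i - j|),
                       (r_p)_i = gamma(i),   i,j = 1..p.
Substitute the sample gammas (Toeplitz matrix and right-hand side of size 3):
  Gamma_p = [[8.9442, -5.8108, 5.7319], [-5.8108, 8.9442, -5.8108], [5.7319, -5.8108, 8.9442]]
  r_p     = [-5.8108, 5.7319, -5.8911]
Written out (R1..R3):
  (R1) 8.9442 phi_1 - 5.8108 phi_2 + 5.7319 phi_3 = -5.8108
  (R2) -5.8108 phi_1 + 8.9442 phi_2 - 5.8108 phi_3 = 5.7319
  (R3) 5.7319 phi_1 - 5.8108 phi_2 + 8.9442 phi_3 = -5.8911
Gaussian elimination:
  R2 <- R2 - (-5.8108/8.9442) R1 = R2 - (-0.649672) R1:  5.169084 phi_2 - 2.086943 phi_3 = 1.956784
  R3 <- R3 - (5.7319/8.9442) R1 = R3 - (0.640851) R1:  -2.086943 phi_2 + 5.270906 phi_3 = -2.167243
  R3 <- R3 - (-2.086943/5.169084) R2 = R3 - (-0.403736) R2:  4.428333 phi_3 = -1.37722
Back-substitution:
  phi_hat_3 = -1.37722 / 4.428333 = -0.311002
  phi_hat_2 = (1.956784 - (-2.086943)(-0.311002)) / 5.169084 = 0.252993
  phi_hat_1 = (-5.8108 - (-5.8108)(0.252993) - (5.7319)(-0.311002)) / 8.9442 = -0.286004
So phi_hat = [-0.2860, 0.2530, -0.3110].
Therefore phi_hat_2 = 0.2530.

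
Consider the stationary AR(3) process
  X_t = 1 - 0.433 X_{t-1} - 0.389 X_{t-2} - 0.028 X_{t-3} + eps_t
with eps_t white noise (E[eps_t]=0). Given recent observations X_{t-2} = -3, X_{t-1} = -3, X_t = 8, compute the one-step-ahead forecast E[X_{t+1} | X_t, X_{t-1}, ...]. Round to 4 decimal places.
E[X_{t+1} \mid \mathcal F_t] = -1.2130

For an AR(p) model X_t = c + sum_i phi_i X_{t-i} + eps_t, the
one-step-ahead conditional mean is
  E[X_{t+1} | X_t, ...] = c + sum_i phi_i X_{t+1-i}.
Substitute known values:
  E[X_{t+1} | ...] = 1 + (-0.433) * (8) + (-0.389) * (-3) + (-0.028) * (-3)
                   = -1.2130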